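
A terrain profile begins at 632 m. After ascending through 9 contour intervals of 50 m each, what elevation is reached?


elevation = 632 + 9 * 50 = 1082 m

1082 m


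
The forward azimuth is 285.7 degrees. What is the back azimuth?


back azimuth = (285.7 + 180) mod 360 = 105.7 degrees

105.7 degrees


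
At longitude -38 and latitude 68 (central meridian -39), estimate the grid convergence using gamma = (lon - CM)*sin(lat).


gamma = (-38 - -39) * sin(68) = 1 * 0.927184 = 0.927 degrees

0.927 degrees


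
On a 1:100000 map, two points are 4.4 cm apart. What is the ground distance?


ground = 4.4 cm * 100000 / 100 = 4400.0 m = 4.4 km

4.4 km


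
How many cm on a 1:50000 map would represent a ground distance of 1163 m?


map_cm = 1163 * 100 / 50000 = 2.326 cm ≈ 2.33 cm

2.33 cm


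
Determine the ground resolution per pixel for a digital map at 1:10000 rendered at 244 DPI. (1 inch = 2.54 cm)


pixel_cm = 2.54 / 244 ≈ 0.01041 cm
ground = pixel_cm * 10000 / 100 = 2.54 * 10000 / (244 * 100) = 25400 / 24400 ≈ 1.04 m

1.04 m


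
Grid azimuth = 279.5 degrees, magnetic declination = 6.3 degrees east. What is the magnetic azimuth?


magnetic azimuth = grid azimuth - declination (east +ve)
mag_az = 279.5 - 6.3 = 273.2 degrees

273.2 degrees


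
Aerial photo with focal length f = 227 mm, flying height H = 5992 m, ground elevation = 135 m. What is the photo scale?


scale = f / (H - h) = 227 mm / 5857 m = 227 / 5857000 = 1:25802

1:25802


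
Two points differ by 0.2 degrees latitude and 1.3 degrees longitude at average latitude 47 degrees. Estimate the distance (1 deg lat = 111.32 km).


dlat_km = 0.2 * 111.32 = 22.264
dlon_km = 1.3 * 111.32 * cos(47) ≈ 98.696
dist = sqrt(22.264^2 + 98.696^2) ≈ 101.2 km

101.2 km


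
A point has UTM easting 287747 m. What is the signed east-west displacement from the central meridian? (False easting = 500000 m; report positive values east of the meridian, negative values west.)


displacement = 287747 - 500000 = -212253 m

-212253 m


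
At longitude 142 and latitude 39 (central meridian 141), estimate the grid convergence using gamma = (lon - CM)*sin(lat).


gamma = (142 - 141) * sin(39) = 1 * 0.62932 = 0.629 degrees

0.629 degrees


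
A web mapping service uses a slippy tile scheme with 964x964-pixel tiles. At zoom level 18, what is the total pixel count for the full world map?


tiles per axis = 2^18 = 262144
total tiles = 262144^2 = 68719476736
pixels per axis = 262144 * 964 = 252706816
total pixels = 252706816^2 = 63860734852857856

63860734852857856 pixels


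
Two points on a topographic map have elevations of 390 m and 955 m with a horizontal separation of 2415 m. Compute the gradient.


gradient = (955 - 390) / 2415 = 565 / 2415 = 0.234

0.234


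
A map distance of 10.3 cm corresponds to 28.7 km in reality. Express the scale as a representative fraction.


ground = 28.7 km = 2870000 cm; RF denominator = ground / map = 2870000 / 10.3 ≈ 278641; RF = 1:278641

1:278641


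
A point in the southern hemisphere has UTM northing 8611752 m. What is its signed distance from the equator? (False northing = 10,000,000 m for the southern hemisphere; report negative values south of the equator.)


For southern: actual = 8611752 - 10000000 = -1388248 m

-1388248 m


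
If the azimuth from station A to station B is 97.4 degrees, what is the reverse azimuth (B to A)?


back azimuth = (97.4 + 180) mod 360 = 277.4 degrees

277.4 degrees


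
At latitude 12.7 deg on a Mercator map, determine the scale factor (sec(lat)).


SF = 1 / cos(12.7) = 1 / 0.975535 = 1.025

1.025


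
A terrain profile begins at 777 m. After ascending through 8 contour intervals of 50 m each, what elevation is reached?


elevation = 777 + 8 * 50 = 1177 m

1177 m


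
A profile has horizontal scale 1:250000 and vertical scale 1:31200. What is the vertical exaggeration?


VE = horizontal_scale / vertical_scale = 250000 / 31200 ≈ 8.0

8.0x


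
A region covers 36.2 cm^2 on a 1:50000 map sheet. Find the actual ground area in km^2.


ground_area = 36.2 * (50000/100)^2 = 9050000.0 m^2 = 9.05 km^2

9.05 km^2


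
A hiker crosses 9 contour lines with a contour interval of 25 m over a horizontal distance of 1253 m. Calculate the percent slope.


elevation change = 9 * 25 = 225 m
slope = 225 / 1253 * 100 = 18.0%

18.0%


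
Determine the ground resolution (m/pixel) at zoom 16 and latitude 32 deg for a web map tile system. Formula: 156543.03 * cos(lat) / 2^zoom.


res = 156543.03 * cos(32) / 2^16 = 156543.03 * 0.8480481 / 65536 = 2.03 m/pixel

2.03 m/pixel


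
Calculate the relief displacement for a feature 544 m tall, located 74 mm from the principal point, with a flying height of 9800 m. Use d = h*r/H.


d = h * r / H = 544 * 74 / 9800 = 4.11 mm

4.11 mm


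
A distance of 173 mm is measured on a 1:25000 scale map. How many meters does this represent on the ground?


ground = 173 mm * 25000 / 1000 = 4325.0 m

4325.0 m


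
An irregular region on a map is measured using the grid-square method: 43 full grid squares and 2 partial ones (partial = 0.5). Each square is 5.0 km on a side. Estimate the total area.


effective squares = 43 + 2 * 0.5 = 44.0
area = 44.0 * 25.0 = 1100.0 km^2

1100.0 km^2


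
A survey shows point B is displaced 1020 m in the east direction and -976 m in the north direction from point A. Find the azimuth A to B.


az = atan2(1020, -976) = 133.7 deg
adjusted to 0-360: 133.7 degrees

133.7 degrees


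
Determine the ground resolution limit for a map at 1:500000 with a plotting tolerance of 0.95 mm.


ground = 0.95 mm * 500000 / 1000 = 475.0 m

475.0 m


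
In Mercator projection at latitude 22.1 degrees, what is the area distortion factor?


area_distortion = 1/cos^2(22.1) = 1.165

1.165


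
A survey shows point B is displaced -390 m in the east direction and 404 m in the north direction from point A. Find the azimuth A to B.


az = atan2(-390, 404) = -44.0 deg
adjusted to 0-360: 316.0 degrees

316.0 degrees


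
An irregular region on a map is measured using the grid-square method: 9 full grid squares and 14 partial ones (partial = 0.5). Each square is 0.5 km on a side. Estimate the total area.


effective squares = 9 + 14 * 0.5 = 16.0
area = 16.0 * 0.25 = 4.0 km^2

4.0 km^2


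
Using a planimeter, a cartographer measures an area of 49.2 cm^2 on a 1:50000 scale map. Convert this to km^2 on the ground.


ground_area = 49.2 * (50000/100)^2 = 12300000.0 m^2 = 12.3 km^2

12.3 km^2


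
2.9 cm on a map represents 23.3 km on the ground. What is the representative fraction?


ground = 23.3 km = 2330000 cm; RF denominator = ground / map = 2330000 / 2.9 ≈ 803448; RF = 1:803448

1:803448


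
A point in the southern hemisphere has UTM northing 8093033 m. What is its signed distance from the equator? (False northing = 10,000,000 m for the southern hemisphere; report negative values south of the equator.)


For southern: actual = 8093033 - 10000000 = -1906967 m

-1906967 m


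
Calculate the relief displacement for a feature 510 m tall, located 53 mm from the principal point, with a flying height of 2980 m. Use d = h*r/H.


d = h * r / H = 510 * 53 / 2980 = 9.07 mm

9.07 mm


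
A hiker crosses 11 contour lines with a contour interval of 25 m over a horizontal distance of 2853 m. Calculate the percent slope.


elevation change = 11 * 25 = 275 m
slope = 275 / 2853 * 100 = 9.6%

9.6%


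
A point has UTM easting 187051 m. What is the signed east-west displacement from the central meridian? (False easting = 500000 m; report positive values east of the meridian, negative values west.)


displacement = 187051 - 500000 = -312949 m

-312949 m


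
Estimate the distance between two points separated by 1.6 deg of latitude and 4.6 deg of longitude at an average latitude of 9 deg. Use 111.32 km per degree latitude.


dlat_km = 1.6 * 111.32 = 178.112
dlon_km = 4.6 * 111.32 * cos(9) ≈ 505.768
dist = sqrt(178.112^2 + 505.768^2) ≈ 536.2 km

536.2 km


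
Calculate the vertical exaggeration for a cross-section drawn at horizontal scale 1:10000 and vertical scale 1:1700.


VE = horizontal_scale / vertical_scale = 10000 / 1700 ≈ 5.9

5.9x


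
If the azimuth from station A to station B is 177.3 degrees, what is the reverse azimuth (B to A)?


back azimuth = (177.3 + 180) mod 360 = 357.3 degrees

357.3 degrees


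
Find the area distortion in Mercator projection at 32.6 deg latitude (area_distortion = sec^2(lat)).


area_distortion = 1/cos^2(32.6) = 1.409

1.409


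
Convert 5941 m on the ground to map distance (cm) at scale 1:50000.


map_cm = 5941 * 100 / 50000 = 11.882 cm ≈ 11.88 cm

11.88 cm


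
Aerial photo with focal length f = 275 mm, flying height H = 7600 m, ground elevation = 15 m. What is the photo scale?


scale = f / (H - h) = 275 mm / 7585 m = 275 / 7585000 = 1:27582

1:27582


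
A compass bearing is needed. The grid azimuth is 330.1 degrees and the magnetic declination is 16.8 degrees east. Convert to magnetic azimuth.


magnetic azimuth = grid azimuth - declination (east +ve)
mag_az = 330.1 - 16.8 = 313.3 degrees

313.3 degrees


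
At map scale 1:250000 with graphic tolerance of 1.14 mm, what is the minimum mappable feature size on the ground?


ground = 1.14 mm * 250000 / 1000 = 285.0 m

285.0 m


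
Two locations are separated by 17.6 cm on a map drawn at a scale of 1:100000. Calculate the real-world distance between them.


ground = 17.6 cm * 100000 / 100 = 17600.0 m = 17.6 km

17.6 km


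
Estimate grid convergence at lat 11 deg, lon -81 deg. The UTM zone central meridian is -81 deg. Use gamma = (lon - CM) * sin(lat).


gamma = (-81 - -81) * sin(11) = 0 * 0.190809 = 0.0 degrees

0.0 degrees


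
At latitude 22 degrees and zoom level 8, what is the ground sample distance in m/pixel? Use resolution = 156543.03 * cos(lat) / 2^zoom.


res = 156543.03 * cos(22) / 2^8 = 156543.03 * 0.92718385 / 256 = 566.97 m/pixel

566.97 m/pixel


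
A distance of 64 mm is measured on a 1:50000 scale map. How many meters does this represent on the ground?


ground = 64 mm * 50000 / 1000 = 3200.0 m

3200.0 m


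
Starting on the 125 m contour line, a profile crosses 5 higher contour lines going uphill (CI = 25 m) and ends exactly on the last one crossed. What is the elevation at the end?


elevation = 125 + 5 * 25 = 250 m

250 m


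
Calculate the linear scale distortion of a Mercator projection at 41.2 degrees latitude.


SF = 1 / cos(41.2) = 1 / 0.752415 = 1.329

1.329


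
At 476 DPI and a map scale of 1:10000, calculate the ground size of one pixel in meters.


pixel_cm = 2.54 / 476 ≈ 0.005336 cm
ground = pixel_cm * 10000 / 100 = 2.54 * 10000 / (476 * 100) = 25400 / 47600 ≈ 0.53 m

0.53 m


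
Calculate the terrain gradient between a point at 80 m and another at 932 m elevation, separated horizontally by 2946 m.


gradient = (932 - 80) / 2946 = 852 / 2946 = 0.2892

0.2892


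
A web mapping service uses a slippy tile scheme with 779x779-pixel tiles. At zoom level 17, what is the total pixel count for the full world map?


tiles per axis = 2^17 = 131072
total tiles = 131072^2 = 17179869184
pixels per axis = 131072 * 779 = 102105088
total pixels = 102105088^2 = 10425448995487744

10425448995487744 pixels


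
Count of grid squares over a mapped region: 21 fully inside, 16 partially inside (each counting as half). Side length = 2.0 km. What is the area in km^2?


effective squares = 21 + 16 * 0.5 = 29.0
area = 29.0 * 4.0 = 116.0 km^2

116.0 km^2


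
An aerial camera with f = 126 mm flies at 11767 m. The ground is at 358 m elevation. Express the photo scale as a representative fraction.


scale = f / (H - h) = 126 mm / 11409 m = 126 / 11409000 = 1:90548

1:90548


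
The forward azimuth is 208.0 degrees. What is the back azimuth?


back azimuth = (208.0 + 180) mod 360 = 28.0 degrees

28.0 degrees


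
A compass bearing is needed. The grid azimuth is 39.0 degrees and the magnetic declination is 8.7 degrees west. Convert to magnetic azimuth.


magnetic azimuth = grid azimuth - declination (east +ve)
mag_az = 39.0 - -8.7 = 47.7 degrees

47.7 degrees


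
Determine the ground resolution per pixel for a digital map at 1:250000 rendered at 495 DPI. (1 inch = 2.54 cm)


pixel_cm = 2.54 / 495 ≈ 0.005131 cm
ground = pixel_cm * 250000 / 100 = 2.54 * 250000 / (495 * 100) = 635000 / 49500 ≈ 12.83 m

12.83 m


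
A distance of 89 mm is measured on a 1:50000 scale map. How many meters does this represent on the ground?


ground = 89 mm * 50000 / 1000 = 4450.0 m

4450.0 m


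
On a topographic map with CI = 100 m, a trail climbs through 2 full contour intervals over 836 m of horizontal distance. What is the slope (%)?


elevation change = 2 * 100 = 200 m
slope = 200 / 836 * 100 = 23.9%

23.9%


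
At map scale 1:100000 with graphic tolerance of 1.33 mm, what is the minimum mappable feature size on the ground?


ground = 1.33 mm * 100000 / 1000 = 133.0 m

133.0 m


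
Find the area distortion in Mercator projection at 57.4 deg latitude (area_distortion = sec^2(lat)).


area_distortion = 1/cos^2(57.4) = 3.445

3.445


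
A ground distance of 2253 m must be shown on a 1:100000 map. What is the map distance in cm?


map_cm = 2253 * 100 / 100000 = 2.253 cm ≈ 2.25 cm

2.25 cm


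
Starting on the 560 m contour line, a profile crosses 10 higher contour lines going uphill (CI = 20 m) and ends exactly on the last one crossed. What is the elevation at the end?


elevation = 560 + 10 * 20 = 760 m

760 m


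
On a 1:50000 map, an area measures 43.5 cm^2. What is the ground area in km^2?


ground_area = 43.5 * (50000/100)^2 = 10875000.0 m^2 = 10.875 km^2

10.875 km^2


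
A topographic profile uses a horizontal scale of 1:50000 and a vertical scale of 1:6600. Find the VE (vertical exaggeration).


VE = horizontal_scale / vertical_scale = 50000 / 6600 ≈ 7.6

7.6x


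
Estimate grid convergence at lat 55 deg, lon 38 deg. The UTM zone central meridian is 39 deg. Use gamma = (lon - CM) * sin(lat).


gamma = (38 - 39) * sin(55) = -1 * 0.819152 = -0.819 degrees

-0.819 degrees


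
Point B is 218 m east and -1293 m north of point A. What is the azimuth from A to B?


az = atan2(218, -1293) = 170.4 deg
adjusted to 0-360: 170.4 degrees

170.4 degrees


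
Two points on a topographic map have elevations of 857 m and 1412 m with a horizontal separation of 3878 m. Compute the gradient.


gradient = (1412 - 857) / 3878 = 555 / 3878 = 0.1431

0.1431


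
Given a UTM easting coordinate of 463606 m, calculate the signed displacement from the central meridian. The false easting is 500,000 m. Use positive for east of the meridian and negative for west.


displacement = 463606 - 500000 = -36394 m

-36394 m


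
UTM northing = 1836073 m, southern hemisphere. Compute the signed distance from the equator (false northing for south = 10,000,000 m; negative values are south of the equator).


For southern: actual = 1836073 - 10000000 = -8163927 m

-8163927 m


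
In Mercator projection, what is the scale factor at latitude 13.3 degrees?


SF = 1 / cos(13.3) = 1 / 0.973179 = 1.028

1.028


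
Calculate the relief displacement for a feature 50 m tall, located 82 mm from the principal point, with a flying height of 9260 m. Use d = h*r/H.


d = h * r / H = 50 * 82 / 9260 = 0.44 mm

0.44 mm


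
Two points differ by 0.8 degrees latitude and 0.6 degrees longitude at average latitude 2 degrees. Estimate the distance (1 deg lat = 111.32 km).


dlat_km = 0.8 * 111.32 = 89.056
dlon_km = 0.6 * 111.32 * cos(2) ≈ 66.751
dist = sqrt(89.056^2 + 66.751^2) ≈ 111.3 km

111.3 km


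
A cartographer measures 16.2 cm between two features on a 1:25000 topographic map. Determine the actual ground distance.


ground = 16.2 cm * 25000 / 100 = 4050.0 m = 4.05 km

4.05 km


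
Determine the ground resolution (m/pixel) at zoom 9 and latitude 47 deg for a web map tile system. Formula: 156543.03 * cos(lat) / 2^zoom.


res = 156543.03 * cos(47) / 2^9 = 156543.03 * 0.68199836 / 512 = 208.52 m/pixel

208.52 m/pixel


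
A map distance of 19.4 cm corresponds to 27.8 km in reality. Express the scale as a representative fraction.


ground = 27.8 km = 2780000 cm; RF denominator = ground / map = 2780000 / 19.4 ≈ 143299; RF = 1:143299

1:143299


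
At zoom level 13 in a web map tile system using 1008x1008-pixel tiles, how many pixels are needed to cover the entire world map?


tiles per axis = 2^13 = 8192
total tiles = 8192^2 = 67108864
pixels per axis = 8192 * 1008 = 8257536
total pixels = 8257536^2 = 68186900791296

68186900791296 pixels


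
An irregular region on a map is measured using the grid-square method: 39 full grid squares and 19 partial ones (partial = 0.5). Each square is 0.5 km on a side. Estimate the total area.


effective squares = 39 + 19 * 0.5 = 48.5
area = 48.5 * 0.25 = 12.125 km^2

12.125 km^2


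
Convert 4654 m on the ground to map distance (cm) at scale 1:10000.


map_cm = 4654 * 100 / 10000 = 46.54 cm

46.54 cm


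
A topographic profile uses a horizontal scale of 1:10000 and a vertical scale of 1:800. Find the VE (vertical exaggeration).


VE = horizontal_scale / vertical_scale = 10000 / 800 = 12.5

12.5x


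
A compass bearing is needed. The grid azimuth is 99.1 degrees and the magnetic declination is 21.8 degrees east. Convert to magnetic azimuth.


magnetic azimuth = grid azimuth - declination (east +ve)
mag_az = 99.1 - 21.8 = 77.3 degrees

77.3 degrees


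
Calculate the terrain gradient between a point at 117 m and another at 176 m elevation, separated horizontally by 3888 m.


gradient = (176 - 117) / 3888 = 59 / 3888 = 0.0152

0.0152


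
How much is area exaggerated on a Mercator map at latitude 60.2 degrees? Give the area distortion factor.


area_distortion = 1/cos^2(60.2) = 4.049

4.049


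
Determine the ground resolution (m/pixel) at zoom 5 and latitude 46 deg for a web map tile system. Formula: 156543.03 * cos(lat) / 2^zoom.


res = 156543.03 * cos(46) / 2^5 = 156543.03 * 0.69465837 / 32 = 3398.25 m/pixel

3398.25 m/pixel


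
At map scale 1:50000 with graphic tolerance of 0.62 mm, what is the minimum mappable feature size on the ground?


ground = 0.62 mm * 50000 / 1000 = 31.0 m

31.0 m


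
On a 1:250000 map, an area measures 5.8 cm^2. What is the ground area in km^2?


ground_area = 5.8 * (250000/100)^2 = 36250000.0 m^2 = 36.25 km^2

36.25 km^2


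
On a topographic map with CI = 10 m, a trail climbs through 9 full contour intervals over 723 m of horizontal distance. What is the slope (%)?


elevation change = 9 * 10 = 90 m
slope = 90 / 723 * 100 = 12.4%

12.4%


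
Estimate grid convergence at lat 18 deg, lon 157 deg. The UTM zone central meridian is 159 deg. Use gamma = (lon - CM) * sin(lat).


gamma = (157 - 159) * sin(18) = -2 * 0.309017 = -0.618 degrees

-0.618 degrees


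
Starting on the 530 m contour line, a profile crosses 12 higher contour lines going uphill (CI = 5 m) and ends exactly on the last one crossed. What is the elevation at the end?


elevation = 530 + 12 * 5 = 590 m

590 m


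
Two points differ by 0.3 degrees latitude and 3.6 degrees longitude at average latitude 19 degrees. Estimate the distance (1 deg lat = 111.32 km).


dlat_km = 0.3 * 111.32 = 33.396
dlon_km = 3.6 * 111.32 * cos(19) ≈ 378.918
dist = sqrt(33.396^2 + 378.918^2) ≈ 380.4 km

380.4 km


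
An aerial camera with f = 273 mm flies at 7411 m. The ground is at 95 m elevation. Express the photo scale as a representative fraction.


scale = f / (H - h) = 273 mm / 7316 m = 273 / 7316000 = 1:26799

1:26799


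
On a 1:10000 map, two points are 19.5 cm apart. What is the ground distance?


ground = 19.5 cm * 10000 / 100 = 1950.0 m = 1.95 km

1.95 km


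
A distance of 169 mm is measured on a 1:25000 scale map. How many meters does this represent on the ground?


ground = 169 mm * 25000 / 1000 = 4225.0 m

4225.0 m


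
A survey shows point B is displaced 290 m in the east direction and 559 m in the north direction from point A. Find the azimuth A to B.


az = atan2(290, 559) = 27.4 deg
adjusted to 0-360: 27.4 degrees

27.4 degrees


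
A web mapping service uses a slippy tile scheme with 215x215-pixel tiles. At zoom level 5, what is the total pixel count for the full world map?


tiles per axis = 2^5 = 32
total tiles = 32^2 = 1024
pixels per axis = 32 * 215 = 6880
total pixels = 6880^2 = 47334400

47334400 pixels


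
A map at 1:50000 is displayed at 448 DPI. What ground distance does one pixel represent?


pixel_cm = 2.54 / 448 ≈ 0.00567 cm
ground = pixel_cm * 50000 / 100 = 2.54 * 50000 / (448 * 100) = 127000 / 44800 ≈ 2.83 m

2.83 m


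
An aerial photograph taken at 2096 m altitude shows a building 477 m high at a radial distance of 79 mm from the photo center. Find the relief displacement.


d = h * r / H = 477 * 79 / 2096 = 17.98 mm

17.98 mm


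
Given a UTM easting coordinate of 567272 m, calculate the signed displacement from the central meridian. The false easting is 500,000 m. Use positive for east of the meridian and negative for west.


displacement = 567272 - 500000 = 67272 m

67272 m


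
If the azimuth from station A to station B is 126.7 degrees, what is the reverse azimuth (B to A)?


back azimuth = (126.7 + 180) mod 360 = 306.7 degrees

306.7 degrees


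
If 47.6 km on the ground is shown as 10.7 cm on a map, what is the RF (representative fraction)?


ground = 47.6 km = 4760000 cm; RF denominator = ground / map = 4760000 / 10.7 ≈ 444860; RF = 1:444860

1:444860


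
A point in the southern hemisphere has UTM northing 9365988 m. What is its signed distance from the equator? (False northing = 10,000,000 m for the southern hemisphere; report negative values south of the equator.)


For southern: actual = 9365988 - 10000000 = -634012 m

-634012 m


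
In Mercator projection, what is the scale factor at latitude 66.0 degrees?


SF = 1 / cos(66.0) = 1 / 0.406737 = 2.459

2.459


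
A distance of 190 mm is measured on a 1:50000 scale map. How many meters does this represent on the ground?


ground = 190 mm * 50000 / 1000 = 9500.0 m

9500.0 m


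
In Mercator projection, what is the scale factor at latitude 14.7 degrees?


SF = 1 / cos(14.7) = 1 / 0.967268 = 1.034

1.034


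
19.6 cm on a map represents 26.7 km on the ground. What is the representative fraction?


ground = 26.7 km = 2670000 cm; RF denominator = ground / map = 2670000 / 19.6 ≈ 136224; RF = 1:136224

1:136224


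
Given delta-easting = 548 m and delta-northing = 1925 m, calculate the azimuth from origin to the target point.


az = atan2(548, 1925) = 15.9 deg
adjusted to 0-360: 15.9 degrees

15.9 degrees


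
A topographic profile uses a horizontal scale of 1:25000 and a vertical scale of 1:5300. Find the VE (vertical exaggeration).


VE = horizontal_scale / vertical_scale = 25000 / 5300 ≈ 4.7

4.7x


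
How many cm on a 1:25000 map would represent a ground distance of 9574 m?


map_cm = 9574 * 100 / 25000 = 38.296 cm ≈ 38.3 cm

38.3 cm


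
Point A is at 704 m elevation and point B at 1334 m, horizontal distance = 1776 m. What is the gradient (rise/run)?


gradient = (1334 - 704) / 1776 = 630 / 1776 = 0.3547

0.3547


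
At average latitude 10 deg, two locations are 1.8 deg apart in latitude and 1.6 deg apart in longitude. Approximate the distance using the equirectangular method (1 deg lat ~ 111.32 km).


dlat_km = 1.8 * 111.32 = 200.376
dlon_km = 1.6 * 111.32 * cos(10) ≈ 175.406
dist = sqrt(200.376^2 + 175.406^2) ≈ 266.3 km

266.3 km


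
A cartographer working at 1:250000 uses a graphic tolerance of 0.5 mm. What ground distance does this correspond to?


ground = 0.5 mm * 250000 / 1000 = 125.0 m

125.0 m


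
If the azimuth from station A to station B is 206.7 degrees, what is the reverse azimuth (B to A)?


back azimuth = (206.7 + 180) mod 360 = 26.7 degrees

26.7 degrees


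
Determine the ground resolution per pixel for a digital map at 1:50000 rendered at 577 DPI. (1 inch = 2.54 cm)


pixel_cm = 2.54 / 577 ≈ 0.004402 cm
ground = pixel_cm * 50000 / 100 = 2.54 * 50000 / (577 * 100) = 127000 / 57700 ≈ 2.2 m

2.2 m


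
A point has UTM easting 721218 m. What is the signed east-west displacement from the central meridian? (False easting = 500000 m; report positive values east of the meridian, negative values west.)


displacement = 721218 - 500000 = 221218 m

221218 m


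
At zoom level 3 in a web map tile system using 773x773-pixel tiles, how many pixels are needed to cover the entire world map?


tiles per axis = 2^3 = 8
total tiles = 8^2 = 64
pixels per axis = 8 * 773 = 6184
total pixels = 6184^2 = 38241856

38241856 pixels


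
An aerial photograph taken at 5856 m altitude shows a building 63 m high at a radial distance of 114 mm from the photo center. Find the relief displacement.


d = h * r / H = 63 * 114 / 5856 = 1.23 mm

1.23 mm


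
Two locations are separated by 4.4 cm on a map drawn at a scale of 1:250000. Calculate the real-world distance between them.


ground = 4.4 cm * 250000 / 100 = 11000.0 m = 11.0 km

11.0 km


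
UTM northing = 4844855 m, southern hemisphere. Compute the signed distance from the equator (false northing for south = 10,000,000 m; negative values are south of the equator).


For southern: actual = 4844855 - 10000000 = -5155145 m

-5155145 m


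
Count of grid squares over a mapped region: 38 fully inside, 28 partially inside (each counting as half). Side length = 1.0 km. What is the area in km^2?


effective squares = 38 + 28 * 0.5 = 52.0
area = 52.0 * 1.0 = 52.0 km^2

52.0 km^2


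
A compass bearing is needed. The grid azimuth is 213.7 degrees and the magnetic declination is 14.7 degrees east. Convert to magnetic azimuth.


magnetic azimuth = grid azimuth - declination (east +ve)
mag_az = 213.7 - 14.7 = 199.0 degrees

199.0 degrees


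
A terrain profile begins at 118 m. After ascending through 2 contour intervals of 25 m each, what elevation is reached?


elevation = 118 + 2 * 25 = 168 m

168 m


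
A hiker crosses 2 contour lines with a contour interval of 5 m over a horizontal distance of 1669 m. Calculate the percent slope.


elevation change = 2 * 5 = 10 m
slope = 10 / 1669 * 100 = 0.6%

0.6%


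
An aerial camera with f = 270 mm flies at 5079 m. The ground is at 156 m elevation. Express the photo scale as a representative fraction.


scale = f / (H - h) = 270 mm / 4923 m = 270 / 4923000 = 1:18233

1:18233


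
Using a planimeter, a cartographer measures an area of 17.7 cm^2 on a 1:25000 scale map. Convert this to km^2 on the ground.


ground_area = 17.7 * (25000/100)^2 = 1106250.0 m^2 = 1.10625 km^2 ≈ 1.106 km^2

1.106 km^2


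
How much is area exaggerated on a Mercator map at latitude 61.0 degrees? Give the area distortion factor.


area_distortion = 1/cos^2(61.0) = 4.255

4.255


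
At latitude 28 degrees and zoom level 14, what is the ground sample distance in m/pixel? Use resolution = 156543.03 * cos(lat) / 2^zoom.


res = 156543.03 * cos(28) / 2^14 = 156543.03 * 0.88294759 / 16384 = 8.44 m/pixel

8.44 m/pixel


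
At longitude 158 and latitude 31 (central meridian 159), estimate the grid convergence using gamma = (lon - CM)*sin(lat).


gamma = (158 - 159) * sin(31) = -1 * 0.515038 = -0.515 degrees

-0.515 degrees


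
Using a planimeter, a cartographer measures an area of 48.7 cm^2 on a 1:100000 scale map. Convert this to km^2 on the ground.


ground_area = 48.7 * (100000/100)^2 = 48700000.0 m^2 = 48.7 km^2

48.7 km^2


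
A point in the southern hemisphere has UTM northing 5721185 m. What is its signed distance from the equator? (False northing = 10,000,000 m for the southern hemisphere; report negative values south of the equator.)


For southern: actual = 5721185 - 10000000 = -4278815 m

-4278815 m


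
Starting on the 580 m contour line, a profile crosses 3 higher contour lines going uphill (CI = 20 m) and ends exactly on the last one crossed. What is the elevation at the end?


elevation = 580 + 3 * 20 = 640 m

640 m


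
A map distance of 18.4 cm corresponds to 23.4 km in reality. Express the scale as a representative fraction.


ground = 23.4 km = 2340000 cm; RF denominator = ground / map = 2340000 / 18.4 ≈ 127174; RF = 1:127174

1:127174


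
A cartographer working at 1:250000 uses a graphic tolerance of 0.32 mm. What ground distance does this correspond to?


ground = 0.32 mm * 250000 / 1000 = 80.0 m

80.0 m


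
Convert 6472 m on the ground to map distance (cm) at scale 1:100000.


map_cm = 6472 * 100 / 100000 = 6.472 cm ≈ 6.47 cm

6.47 cm


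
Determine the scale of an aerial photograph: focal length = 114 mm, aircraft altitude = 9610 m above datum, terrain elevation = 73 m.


scale = f / (H - h) = 114 mm / 9537 m = 114 / 9537000 = 1:83658

1:83658


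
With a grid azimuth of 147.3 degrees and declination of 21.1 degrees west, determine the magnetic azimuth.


magnetic azimuth = grid azimuth - declination (east +ve)
mag_az = 147.3 - -21.1 = 168.4 degrees

168.4 degrees


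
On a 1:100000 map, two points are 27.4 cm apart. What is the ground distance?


ground = 27.4 cm * 100000 / 100 = 27400.0 m = 27.4 km

27.4 km


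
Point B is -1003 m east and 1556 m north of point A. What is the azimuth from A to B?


az = atan2(-1003, 1556) = -32.8 deg
adjusted to 0-360: 327.2 degrees

327.2 degrees


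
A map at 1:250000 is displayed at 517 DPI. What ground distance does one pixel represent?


pixel_cm = 2.54 / 517 ≈ 0.004913 cm
ground = pixel_cm * 250000 / 100 = 2.54 * 250000 / (517 * 100) = 635000 / 51700 ≈ 12.28 m

12.28 m


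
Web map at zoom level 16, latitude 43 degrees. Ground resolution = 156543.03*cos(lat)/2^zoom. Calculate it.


res = 156543.03 * cos(43) / 2^16 = 156543.03 * 0.7313537 / 65536 = 1.75 m/pixel

1.75 m/pixel


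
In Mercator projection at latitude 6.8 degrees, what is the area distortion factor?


area_distortion = 1/cos^2(6.8) = 1.014

1.014


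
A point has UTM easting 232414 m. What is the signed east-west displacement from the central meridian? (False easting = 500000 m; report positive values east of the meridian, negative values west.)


displacement = 232414 - 500000 = -267586 m

-267586 m


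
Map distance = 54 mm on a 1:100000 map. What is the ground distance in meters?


ground = 54 mm * 100000 / 1000 = 5400.0 m

5400.0 m


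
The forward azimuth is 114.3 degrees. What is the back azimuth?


back azimuth = (114.3 + 180) mod 360 = 294.3 degrees

294.3 degrees


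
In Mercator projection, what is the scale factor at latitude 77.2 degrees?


SF = 1 / cos(77.2) = 1 / 0.221548 = 4.514

4.514


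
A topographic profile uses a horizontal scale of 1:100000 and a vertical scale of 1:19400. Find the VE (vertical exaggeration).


VE = horizontal_scale / vertical_scale = 100000 / 19400 ≈ 5.2

5.2x


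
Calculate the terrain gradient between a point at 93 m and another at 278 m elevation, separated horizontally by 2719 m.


gradient = (278 - 93) / 2719 = 185 / 2719 = 0.068

0.068


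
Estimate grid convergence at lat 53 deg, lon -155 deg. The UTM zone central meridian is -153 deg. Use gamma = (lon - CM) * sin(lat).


gamma = (-155 - -153) * sin(53) = -2 * 0.798636 = -1.597 degrees

-1.597 degrees


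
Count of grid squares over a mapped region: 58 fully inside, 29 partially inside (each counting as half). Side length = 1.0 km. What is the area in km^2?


effective squares = 58 + 29 * 0.5 = 72.5
area = 72.5 * 1.0 = 72.5 km^2

72.5 km^2


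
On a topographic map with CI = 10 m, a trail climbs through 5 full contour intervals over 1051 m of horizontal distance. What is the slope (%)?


elevation change = 5 * 10 = 50 m
slope = 50 / 1051 * 100 = 4.8%

4.8%


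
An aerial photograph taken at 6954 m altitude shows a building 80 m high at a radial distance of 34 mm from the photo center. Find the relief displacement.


d = h * r / H = 80 * 34 / 6954 = 0.39 mm

0.39 mm


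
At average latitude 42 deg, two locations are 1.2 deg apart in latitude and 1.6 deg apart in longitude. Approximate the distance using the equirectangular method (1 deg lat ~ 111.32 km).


dlat_km = 1.2 * 111.32 = 133.584
dlon_km = 1.6 * 111.32 * cos(42) ≈ 132.363
dist = sqrt(133.584^2 + 132.363^2) ≈ 188.1 km

188.1 km


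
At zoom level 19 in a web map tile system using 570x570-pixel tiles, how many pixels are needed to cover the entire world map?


tiles per axis = 2^19 = 524288
total tiles = 524288^2 = 274877906944
pixels per axis = 524288 * 570 = 298844160
total pixels = 298844160^2 = 89307831966105600

89307831966105600 pixels


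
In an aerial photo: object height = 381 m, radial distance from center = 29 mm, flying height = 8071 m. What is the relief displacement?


d = h * r / H = 381 * 29 / 8071 = 1.37 mm

1.37 mm


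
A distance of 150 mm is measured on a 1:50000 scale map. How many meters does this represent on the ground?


ground = 150 mm * 50000 / 1000 = 7500.0 m

7500.0 m


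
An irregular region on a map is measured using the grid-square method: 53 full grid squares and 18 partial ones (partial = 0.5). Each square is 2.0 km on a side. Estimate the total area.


effective squares = 53 + 18 * 0.5 = 62.0
area = 62.0 * 4.0 = 248.0 km^2

248.0 km^2


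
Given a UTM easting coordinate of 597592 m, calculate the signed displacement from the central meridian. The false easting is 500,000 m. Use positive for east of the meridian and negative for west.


displacement = 597592 - 500000 = 97592 m

97592 m


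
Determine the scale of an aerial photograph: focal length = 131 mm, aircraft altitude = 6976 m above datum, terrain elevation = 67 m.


scale = f / (H - h) = 131 mm / 6909 m = 131 / 6909000 = 1:52740

1:52740


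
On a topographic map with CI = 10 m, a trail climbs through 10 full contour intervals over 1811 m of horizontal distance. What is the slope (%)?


elevation change = 10 * 10 = 100 m
slope = 100 / 1811 * 100 = 5.5%

5.5%


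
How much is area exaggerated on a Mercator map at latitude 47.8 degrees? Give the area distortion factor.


area_distortion = 1/cos^2(47.8) = 2.216

2.216


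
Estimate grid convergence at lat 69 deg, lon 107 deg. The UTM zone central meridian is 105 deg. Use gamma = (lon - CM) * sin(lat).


gamma = (107 - 105) * sin(69) = 2 * 0.93358 = 1.867 degrees

1.867 degrees


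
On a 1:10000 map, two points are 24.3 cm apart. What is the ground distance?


ground = 24.3 cm * 10000 / 100 = 2430.0 m = 2.43 km

2.43 km


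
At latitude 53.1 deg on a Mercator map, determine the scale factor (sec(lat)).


SF = 1 / cos(53.1) = 1 / 0.60042 = 1.666

1.666


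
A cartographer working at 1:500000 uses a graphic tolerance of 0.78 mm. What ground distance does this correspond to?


ground = 0.78 mm * 500000 / 1000 = 390.0 m

390.0 m


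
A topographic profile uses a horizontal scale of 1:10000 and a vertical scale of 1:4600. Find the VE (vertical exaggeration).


VE = horizontal_scale / vertical_scale = 10000 / 4600 ≈ 2.2

2.2x


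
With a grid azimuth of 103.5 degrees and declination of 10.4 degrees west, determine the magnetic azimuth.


magnetic azimuth = grid azimuth - declination (east +ve)
mag_az = 103.5 - -10.4 = 113.9 degrees

113.9 degrees


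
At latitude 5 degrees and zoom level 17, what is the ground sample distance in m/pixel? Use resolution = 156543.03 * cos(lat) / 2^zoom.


res = 156543.03 * cos(5) / 2^17 = 156543.03 * 0.9961947 / 131072 = 1.19 m/pixel

1.19 m/pixel


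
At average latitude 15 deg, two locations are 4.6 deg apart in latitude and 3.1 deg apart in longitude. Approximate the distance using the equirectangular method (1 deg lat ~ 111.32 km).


dlat_km = 4.6 * 111.32 = 512.072
dlon_km = 3.1 * 111.32 * cos(15) ≈ 333.333
dist = sqrt(512.072^2 + 333.333^2) ≈ 611.0 km

611.0 km


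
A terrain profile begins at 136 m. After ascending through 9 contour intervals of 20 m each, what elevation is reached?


elevation = 136 + 9 * 20 = 316 m

316 m


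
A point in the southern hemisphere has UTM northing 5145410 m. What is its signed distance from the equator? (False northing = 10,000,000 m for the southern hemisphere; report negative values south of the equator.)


For southern: actual = 5145410 - 10000000 = -4854590 m

-4854590 m


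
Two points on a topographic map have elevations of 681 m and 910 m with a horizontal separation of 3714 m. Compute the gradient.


gradient = (910 - 681) / 3714 = 229 / 3714 = 0.0617

0.0617


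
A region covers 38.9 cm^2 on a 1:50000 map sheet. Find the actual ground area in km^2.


ground_area = 38.9 * (50000/100)^2 = 9725000.0 m^2 = 9.725 km^2

9.725 km^2


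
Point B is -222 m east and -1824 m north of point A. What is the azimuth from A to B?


az = atan2(-222, -1824) = -173.1 deg
adjusted to 0-360: 186.9 degrees

186.9 degrees


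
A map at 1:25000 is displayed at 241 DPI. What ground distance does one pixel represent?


pixel_cm = 2.54 / 241 ≈ 0.010539 cm
ground = pixel_cm * 25000 / 100 = 2.54 * 25000 / (241 * 100) = 63500 / 24100 ≈ 2.63 m

2.63 m


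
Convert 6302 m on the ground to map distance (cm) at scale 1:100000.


map_cm = 6302 * 100 / 100000 = 6.302 cm ≈ 6.3 cm

6.3 cm


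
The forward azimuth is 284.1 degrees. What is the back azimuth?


back azimuth = (284.1 + 180) mod 360 = 104.1 degrees

104.1 degrees


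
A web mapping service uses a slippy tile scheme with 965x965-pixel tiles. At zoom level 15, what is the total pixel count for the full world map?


tiles per axis = 2^15 = 32768
total tiles = 32768^2 = 1073741824
pixels per axis = 32768 * 965 = 31621120
total pixels = 31621120^2 = 999895230054400

999895230054400 pixels


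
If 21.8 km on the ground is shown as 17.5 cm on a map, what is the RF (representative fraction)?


ground = 21.8 km = 2180000 cm; RF denominator = ground / map = 2180000 / 17.5 ≈ 124571; RF = 1:124571

1:124571


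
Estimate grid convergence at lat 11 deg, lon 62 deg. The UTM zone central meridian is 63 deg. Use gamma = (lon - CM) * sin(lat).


gamma = (62 - 63) * sin(11) = -1 * 0.190809 = -0.191 degrees

-0.191 degrees


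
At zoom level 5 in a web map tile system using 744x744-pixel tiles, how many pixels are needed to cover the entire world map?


tiles per axis = 2^5 = 32
total tiles = 32^2 = 1024
pixels per axis = 32 * 744 = 23808
total pixels = 23808^2 = 566820864

566820864 pixels


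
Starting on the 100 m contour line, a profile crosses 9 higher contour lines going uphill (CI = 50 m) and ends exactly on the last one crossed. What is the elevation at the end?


elevation = 100 + 9 * 50 = 550 m

550 m


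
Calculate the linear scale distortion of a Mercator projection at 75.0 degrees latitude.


SF = 1 / cos(75.0) = 1 / 0.258819 = 3.864

3.864


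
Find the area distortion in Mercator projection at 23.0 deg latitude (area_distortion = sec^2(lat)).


area_distortion = 1/cos^2(23.0) = 1.18

1.18


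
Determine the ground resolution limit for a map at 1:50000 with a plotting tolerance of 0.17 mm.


ground = 0.17 mm * 50000 / 1000 = 8.5 m

8.5 m


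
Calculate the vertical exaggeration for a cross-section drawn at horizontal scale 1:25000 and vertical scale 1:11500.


VE = horizontal_scale / vertical_scale = 25000 / 11500 ≈ 2.2

2.2x
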